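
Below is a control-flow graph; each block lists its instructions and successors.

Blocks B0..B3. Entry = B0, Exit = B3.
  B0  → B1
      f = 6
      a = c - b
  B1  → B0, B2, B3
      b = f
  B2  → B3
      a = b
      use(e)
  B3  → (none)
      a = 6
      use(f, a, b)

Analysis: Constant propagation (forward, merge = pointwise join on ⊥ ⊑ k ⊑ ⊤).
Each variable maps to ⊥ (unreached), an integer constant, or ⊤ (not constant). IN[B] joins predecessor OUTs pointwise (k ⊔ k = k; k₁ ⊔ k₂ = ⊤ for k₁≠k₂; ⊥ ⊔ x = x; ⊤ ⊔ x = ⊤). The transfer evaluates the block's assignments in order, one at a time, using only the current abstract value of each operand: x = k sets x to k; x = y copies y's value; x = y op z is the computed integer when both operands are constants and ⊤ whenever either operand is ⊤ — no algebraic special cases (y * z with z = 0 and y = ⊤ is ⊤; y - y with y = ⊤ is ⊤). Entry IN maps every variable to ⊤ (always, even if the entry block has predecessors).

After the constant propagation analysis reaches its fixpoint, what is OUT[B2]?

Answer: {a: 6, b: 6, c: ⊤, d: ⊤, e: ⊤, f: 6}

Trace:
Converged values:
  B0:  IN=(all ⊤)  OUT={f:6; rest ⊤}
  B1:  IN={f:6; rest ⊤}  OUT={b:6, f:6; rest ⊤}
  B2:  IN={b:6, f:6; rest ⊤}  OUT={a:6, b:6, f:6; rest ⊤}
  B3:  IN={b:6, f:6; rest ⊤}  OUT={a:6, b:6, f:6; rest ⊤}

Merge at B2: IN[B2] = OUT[B1] = {a: ⊤, b: 6, c: ⊤, d: ⊤, e: ⊤, f: 6}
Applying B2's transfer function to that IN value gives OUT[B2] (row B2 above).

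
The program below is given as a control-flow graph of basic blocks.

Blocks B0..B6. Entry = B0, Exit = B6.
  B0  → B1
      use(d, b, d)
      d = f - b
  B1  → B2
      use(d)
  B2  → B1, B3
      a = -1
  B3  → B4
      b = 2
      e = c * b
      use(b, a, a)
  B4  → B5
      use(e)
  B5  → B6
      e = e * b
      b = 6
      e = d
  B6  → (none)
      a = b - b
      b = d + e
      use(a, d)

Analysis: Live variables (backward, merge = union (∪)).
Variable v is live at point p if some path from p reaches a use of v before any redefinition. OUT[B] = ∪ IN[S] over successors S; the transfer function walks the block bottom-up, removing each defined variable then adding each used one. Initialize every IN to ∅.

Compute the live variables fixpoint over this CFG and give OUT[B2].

Answer: {a, c, d}

Trace:
Converged values:
  B0: | IN={b, c, d, f} | OUT={c, d}
  B1: | IN={c, d} | OUT={c, d}
  B2: | IN={c, d} | OUT={a, c, d}
  B3: | IN={a, c, d} | OUT={b, d, e}
  B4: | IN={b, d, e} | OUT={b, d, e}
  B5: | IN={b, d, e} | OUT={b, d, e}
  B6: | IN={b, d, e} | OUT={}

Merge at B2: OUT[B2] = IN[B1] ⊔ IN[B3] = {a, c, d}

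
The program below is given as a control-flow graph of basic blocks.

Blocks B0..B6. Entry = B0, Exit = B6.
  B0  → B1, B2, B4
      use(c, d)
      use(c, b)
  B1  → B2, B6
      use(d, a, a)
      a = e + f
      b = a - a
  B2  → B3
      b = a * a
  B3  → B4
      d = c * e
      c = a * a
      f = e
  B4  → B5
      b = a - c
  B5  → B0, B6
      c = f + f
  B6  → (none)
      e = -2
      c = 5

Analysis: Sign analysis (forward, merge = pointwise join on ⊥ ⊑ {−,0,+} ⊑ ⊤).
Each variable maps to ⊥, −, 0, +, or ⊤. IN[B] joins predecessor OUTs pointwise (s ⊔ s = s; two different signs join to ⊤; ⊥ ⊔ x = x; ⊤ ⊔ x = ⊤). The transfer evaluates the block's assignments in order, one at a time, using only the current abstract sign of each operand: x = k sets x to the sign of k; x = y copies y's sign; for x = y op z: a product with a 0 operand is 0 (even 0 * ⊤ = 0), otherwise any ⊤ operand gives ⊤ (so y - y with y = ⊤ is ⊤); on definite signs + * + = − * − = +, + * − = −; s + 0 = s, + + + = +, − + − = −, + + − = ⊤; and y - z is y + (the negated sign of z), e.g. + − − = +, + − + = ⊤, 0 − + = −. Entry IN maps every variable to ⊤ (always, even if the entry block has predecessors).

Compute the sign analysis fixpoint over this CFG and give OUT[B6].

Per-block solution:
  B0:   IN=(all ⊤)   OUT=(all ⊤)
  B1:   IN=(all ⊤)   OUT=(all ⊤)
  B2:   IN=(all ⊤)   OUT=(all ⊤)
  B3:   IN=(all ⊤)   OUT=(all ⊤)
  B4:   IN=(all ⊤)   OUT=(all ⊤)
  B5:   IN=(all ⊤)   OUT=(all ⊤)
  B6:   IN=(all ⊤)   OUT={c:+, e:-; rest ⊤}

Merge at B6: IN[B6] = OUT[B1] ⊔ OUT[B5] = {a: ⊤, b: ⊤, c: ⊤, d: ⊤, e: ⊤, f: ⊤}
Applying B6's transfer function to that IN value gives OUT[B6] (row B6 above).

Answer: {a: ⊤, b: ⊤, c: +, d: ⊤, e: -, f: ⊤}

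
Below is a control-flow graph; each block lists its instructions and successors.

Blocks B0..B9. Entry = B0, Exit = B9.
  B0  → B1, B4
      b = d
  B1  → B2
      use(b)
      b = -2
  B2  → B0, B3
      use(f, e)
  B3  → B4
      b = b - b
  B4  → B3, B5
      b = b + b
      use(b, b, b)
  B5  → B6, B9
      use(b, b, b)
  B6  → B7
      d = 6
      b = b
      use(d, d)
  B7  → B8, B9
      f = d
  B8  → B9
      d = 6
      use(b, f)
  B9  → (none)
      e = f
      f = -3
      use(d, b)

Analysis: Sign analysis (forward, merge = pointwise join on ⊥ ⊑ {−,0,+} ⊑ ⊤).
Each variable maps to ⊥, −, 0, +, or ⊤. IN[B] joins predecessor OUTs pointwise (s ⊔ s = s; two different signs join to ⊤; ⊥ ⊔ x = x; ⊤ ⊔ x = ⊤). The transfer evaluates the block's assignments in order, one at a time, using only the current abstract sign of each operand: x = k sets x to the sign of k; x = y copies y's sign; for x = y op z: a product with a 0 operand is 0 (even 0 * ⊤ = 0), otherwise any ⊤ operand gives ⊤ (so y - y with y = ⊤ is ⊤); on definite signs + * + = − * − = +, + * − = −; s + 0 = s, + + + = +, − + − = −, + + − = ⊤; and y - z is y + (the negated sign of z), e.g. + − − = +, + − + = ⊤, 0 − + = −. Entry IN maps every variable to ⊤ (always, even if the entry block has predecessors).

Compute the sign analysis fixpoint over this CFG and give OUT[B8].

Fixpoint table:
  B0:   IN=(all ⊤)   OUT=(all ⊤)
  B1:   IN=(all ⊤)   OUT={b:-; rest ⊤}
  B2:   IN={b:-; rest ⊤}   OUT={b:-; rest ⊤}
  B3:   IN=(all ⊤)   OUT=(all ⊤)
  B4:   IN=(all ⊤)   OUT=(all ⊤)
  B5:   IN=(all ⊤)   OUT=(all ⊤)
  B6:   IN=(all ⊤)   OUT={d:+; rest ⊤}
  B7:   IN={d:+; rest ⊤}   OUT={d:+, f:+; rest ⊤}
  B8:   IN={d:+, f:+; rest ⊤}   OUT={d:+, f:+; rest ⊤}
  B9:   IN=(all ⊤)   OUT={f:-; rest ⊤}

Merge at B8: IN[B8] = OUT[B7] = {a: ⊤, b: ⊤, c: ⊤, d: +, e: ⊤, f: +}
Applying B8's transfer function to that IN value gives OUT[B8] (row B8 above).

Answer: {a: ⊤, b: ⊤, c: ⊤, d: +, e: ⊤, f: +}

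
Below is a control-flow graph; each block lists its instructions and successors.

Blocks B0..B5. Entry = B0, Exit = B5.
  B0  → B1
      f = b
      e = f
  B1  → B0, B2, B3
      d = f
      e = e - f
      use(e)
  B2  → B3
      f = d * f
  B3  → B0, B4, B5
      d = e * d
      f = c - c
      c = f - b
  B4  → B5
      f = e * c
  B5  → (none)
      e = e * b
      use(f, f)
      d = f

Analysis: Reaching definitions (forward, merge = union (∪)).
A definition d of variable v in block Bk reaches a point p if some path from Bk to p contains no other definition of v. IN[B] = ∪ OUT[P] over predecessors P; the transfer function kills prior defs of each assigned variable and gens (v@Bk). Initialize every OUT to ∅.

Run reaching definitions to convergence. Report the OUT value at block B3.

Converged values:
  B0: | IN={c@B3, d@B1, d@B3, e@B1, f@B0, f@B3} | OUT={c@B3, d@B1, d@B3, e@B0, f@B0}
  B1: | IN={c@B3, d@B1, d@B3, e@B0, f@B0} | OUT={c@B3, d@B1, e@B1, f@B0}
  B2: | IN={c@B3, d@B1, e@B1, f@B0} | OUT={c@B3, d@B1, e@B1, f@B2}
  B3: | IN={c@B3, d@B1, e@B1, f@B0, f@B2} | OUT={c@B3, d@B3, e@B1, f@B3}
  B4: | IN={c@B3, d@B3, e@B1, f@B3} | OUT={c@B3, d@B3, e@B1, f@B4}
  B5: | IN={c@B3, d@B3, e@B1, f@B3, f@B4} | OUT={c@B3, d@B5, e@B5, f@B3, f@B4}

Merge at B3: IN[B3] = OUT[B1] ⊔ OUT[B2] = {c@B3, d@B1, e@B1, f@B0, f@B2}
Applying B3's transfer function to that IN value gives OUT[B3] (row B3 above).

Answer: {c@B3, d@B3, e@B1, f@B3}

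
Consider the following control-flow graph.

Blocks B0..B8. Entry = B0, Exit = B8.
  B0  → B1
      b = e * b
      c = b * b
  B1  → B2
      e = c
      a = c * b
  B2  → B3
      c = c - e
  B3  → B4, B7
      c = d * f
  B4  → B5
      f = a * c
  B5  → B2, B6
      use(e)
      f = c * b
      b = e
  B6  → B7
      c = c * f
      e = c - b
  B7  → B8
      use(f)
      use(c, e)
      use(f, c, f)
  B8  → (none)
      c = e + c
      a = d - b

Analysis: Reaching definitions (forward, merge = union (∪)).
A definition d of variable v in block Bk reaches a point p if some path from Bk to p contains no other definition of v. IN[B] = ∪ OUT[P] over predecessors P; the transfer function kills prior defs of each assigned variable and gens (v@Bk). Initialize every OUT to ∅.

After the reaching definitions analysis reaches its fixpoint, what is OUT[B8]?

Converged values:
  B0:  IN={}  OUT={b@B0, c@B0}
  B1:  IN={b@B0, c@B0}  OUT={a@B1, b@B0, c@B0, e@B1}
  B2:  IN={a@B1, b@B0, b@B5, c@B0, c@B3, e@B1, f@B5}  OUT={a@B1, b@B0, b@B5, c@B2, e@B1, f@B5}
  B3:  IN={a@B1, b@B0, b@B5, c@B2, e@B1, f@B5}  OUT={a@B1, b@B0, b@B5, c@B3, e@B1, f@B5}
  B4:  IN={a@B1, b@B0, b@B5, c@B3, e@B1, f@B5}  OUT={a@B1, b@B0, b@B5, c@B3, e@B1, f@B4}
  B5:  IN={a@B1, b@B0, b@B5, c@B3, e@B1, f@B4}  OUT={a@B1, b@B5, c@B3, e@B1, f@B5}
  B6:  IN={a@B1, b@B5, c@B3, e@B1, f@B5}  OUT={a@B1, b@B5, c@B6, e@B6, f@B5}
  B7:  IN={a@B1, b@B0, b@B5, c@B3, c@B6, e@B1, e@B6, f@B5}  OUT={a@B1, b@B0, b@B5, c@B3, c@B6, e@B1, e@B6, f@B5}
  B8:  IN={a@B1, b@B0, b@B5, c@B3, c@B6, e@B1, e@B6, f@B5}  OUT={a@B8, b@B0, b@B5, c@B8, e@B1, e@B6, f@B5}

Merge at B8: IN[B8] = OUT[B7] = {a@B1, b@B0, b@B5, c@B3, c@B6, e@B1, e@B6, f@B5}
Applying B8's transfer function to that IN value gives OUT[B8] (row B8 above).

Answer: {a@B8, b@B0, b@B5, c@B8, e@B1, e@B6, f@B5}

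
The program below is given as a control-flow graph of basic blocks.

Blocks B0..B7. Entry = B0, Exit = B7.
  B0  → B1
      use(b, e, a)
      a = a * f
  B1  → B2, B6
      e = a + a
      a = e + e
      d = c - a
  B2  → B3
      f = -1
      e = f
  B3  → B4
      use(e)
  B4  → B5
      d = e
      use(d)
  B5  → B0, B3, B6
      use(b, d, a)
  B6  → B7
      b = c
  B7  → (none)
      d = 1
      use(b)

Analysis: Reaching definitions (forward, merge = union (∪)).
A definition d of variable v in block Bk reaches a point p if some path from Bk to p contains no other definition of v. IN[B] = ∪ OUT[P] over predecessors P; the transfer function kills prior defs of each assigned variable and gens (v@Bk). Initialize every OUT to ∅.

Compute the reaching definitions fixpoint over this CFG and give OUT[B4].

Answer: {a@B1, d@B4, e@B2, f@B2}

Trace:
Converged values:
  B0:  IN={a@B1, d@B4, e@B2, f@B2}  OUT={a@B0, d@B4, e@B2, f@B2}
  B1:  IN={a@B0, d@B4, e@B2, f@B2}  OUT={a@B1, d@B1, e@B1, f@B2}
  B2:  IN={a@B1, d@B1, e@B1, f@B2}  OUT={a@B1, d@B1, e@B2, f@B2}
  B3:  IN={a@B1, d@B1, d@B4, e@B2, f@B2}  OUT={a@B1, d@B1, d@B4, e@B2, f@B2}
  B4:  IN={a@B1, d@B1, d@B4, e@B2, f@B2}  OUT={a@B1, d@B4, e@B2, f@B2}
  B5:  IN={a@B1, d@B4, e@B2, f@B2}  OUT={a@B1, d@B4, e@B2, f@B2}
  B6:  IN={a@B1, d@B1, d@B4, e@B1, e@B2, f@B2}  OUT={a@B1, b@B6, d@B1, d@B4, e@B1, e@B2, f@B2}
  B7:  IN={a@B1, b@B6, d@B1, d@B4, e@B1, e@B2, f@B2}  OUT={a@B1, b@B6, d@B7, e@B1, e@B2, f@B2}

Merge at B4: IN[B4] = OUT[B3] = {a@B1, d@B1, d@B4, e@B2, f@B2}
Applying B4's transfer function to that IN value gives OUT[B4] (row B4 above).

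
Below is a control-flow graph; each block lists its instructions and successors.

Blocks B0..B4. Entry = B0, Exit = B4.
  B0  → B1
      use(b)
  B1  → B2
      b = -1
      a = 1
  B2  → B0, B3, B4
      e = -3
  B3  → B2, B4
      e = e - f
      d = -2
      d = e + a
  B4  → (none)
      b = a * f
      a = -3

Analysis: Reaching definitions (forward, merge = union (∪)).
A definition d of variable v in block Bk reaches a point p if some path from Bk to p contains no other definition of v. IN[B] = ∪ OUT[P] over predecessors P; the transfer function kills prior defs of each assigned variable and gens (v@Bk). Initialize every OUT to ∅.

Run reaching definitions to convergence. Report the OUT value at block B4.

Answer: {a@B4, b@B4, d@B3, e@B2, e@B3}

Working:
Per-block solution:
  B0: | IN={a@B1, b@B1, d@B3, e@B2} | OUT={a@B1, b@B1, d@B3, e@B2}
  B1: | IN={a@B1, b@B1, d@B3, e@B2} | OUT={a@B1, b@B1, d@B3, e@B2}
  B2: | IN={a@B1, b@B1, d@B3, e@B2, e@B3} | OUT={a@B1, b@B1, d@B3, e@B2}
  B3: | IN={a@B1, b@B1, d@B3, e@B2} | OUT={a@B1, b@B1, d@B3, e@B3}
  B4: | IN={a@B1, b@B1, d@B3, e@B2, e@B3} | OUT={a@B4, b@B4, d@B3, e@B2, e@B3}

Merge at B4: IN[B4] = OUT[B2] ⊔ OUT[B3] = {a@B1, b@B1, d@B3, e@B2, e@B3}
Applying B4's transfer function to that IN value gives OUT[B4] (row B4 above).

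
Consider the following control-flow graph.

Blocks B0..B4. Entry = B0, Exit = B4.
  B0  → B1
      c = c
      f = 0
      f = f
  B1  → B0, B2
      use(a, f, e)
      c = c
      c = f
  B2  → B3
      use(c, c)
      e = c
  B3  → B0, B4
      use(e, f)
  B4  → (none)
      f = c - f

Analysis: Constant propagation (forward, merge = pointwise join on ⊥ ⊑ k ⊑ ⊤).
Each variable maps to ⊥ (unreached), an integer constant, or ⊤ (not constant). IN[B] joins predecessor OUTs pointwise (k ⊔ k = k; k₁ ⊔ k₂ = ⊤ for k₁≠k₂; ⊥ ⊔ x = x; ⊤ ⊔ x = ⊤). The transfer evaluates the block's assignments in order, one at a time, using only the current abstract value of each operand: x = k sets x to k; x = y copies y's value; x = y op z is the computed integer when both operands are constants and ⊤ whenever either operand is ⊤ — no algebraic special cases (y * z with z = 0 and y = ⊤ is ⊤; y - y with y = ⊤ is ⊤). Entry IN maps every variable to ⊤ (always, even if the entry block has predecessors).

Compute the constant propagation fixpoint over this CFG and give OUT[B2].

Converged values:
  B0:  IN=(all ⊤)  OUT={f:0; rest ⊤}
  B1:  IN={f:0; rest ⊤}  OUT={c:0, f:0; rest ⊤}
  B2:  IN={c:0, f:0; rest ⊤}  OUT={c:0, e:0, f:0; rest ⊤}
  B3:  IN={c:0, e:0, f:0; rest ⊤}  OUT={c:0, e:0, f:0; rest ⊤}
  B4:  IN={c:0, e:0, f:0; rest ⊤}  OUT={c:0, e:0, f:0; rest ⊤}

Merge at B2: IN[B2] = OUT[B1] = {a: ⊤, b: ⊤, c: 0, d: ⊤, e: ⊤, f: 0}
Applying B2's transfer function to that IN value gives OUT[B2] (row B2 above).

Answer: {a: ⊤, b: ⊤, c: 0, d: ⊤, e: 0, f: 0}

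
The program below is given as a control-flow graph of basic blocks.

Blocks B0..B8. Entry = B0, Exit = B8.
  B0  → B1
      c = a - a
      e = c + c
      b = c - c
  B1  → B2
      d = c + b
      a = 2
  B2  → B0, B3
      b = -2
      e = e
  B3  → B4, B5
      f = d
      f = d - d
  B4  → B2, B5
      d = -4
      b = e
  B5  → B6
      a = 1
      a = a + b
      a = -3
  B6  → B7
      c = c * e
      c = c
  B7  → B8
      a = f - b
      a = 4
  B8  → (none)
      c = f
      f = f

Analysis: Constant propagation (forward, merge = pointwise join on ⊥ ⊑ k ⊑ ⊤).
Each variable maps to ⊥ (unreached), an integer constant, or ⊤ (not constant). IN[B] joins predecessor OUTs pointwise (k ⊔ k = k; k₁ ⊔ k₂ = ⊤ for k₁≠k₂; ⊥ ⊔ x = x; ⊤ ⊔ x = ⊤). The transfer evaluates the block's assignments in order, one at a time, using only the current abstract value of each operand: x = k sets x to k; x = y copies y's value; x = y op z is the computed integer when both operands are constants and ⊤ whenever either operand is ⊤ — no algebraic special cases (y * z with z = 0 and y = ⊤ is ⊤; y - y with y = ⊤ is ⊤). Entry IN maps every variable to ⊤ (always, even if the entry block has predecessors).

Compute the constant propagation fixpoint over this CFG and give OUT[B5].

Answer: {a: -3, b: ⊤, c: ⊤, d: ⊤, e: ⊤, f: ⊤}

Working:
Per-block solution:
  B0:  IN=(all ⊤)  OUT=(all ⊤)
  B1:  IN=(all ⊤)  OUT={a:2; rest ⊤}
  B2:  IN={a:2; rest ⊤}  OUT={a:2, b:-2; rest ⊤}
  B3:  IN={a:2, b:-2; rest ⊤}  OUT={a:2, b:-2; rest ⊤}
  B4:  IN={a:2, b:-2; rest ⊤}  OUT={a:2, d:-4; rest ⊤}
  B5:  IN={a:2; rest ⊤}  OUT={a:-3; rest ⊤}
  B6:  IN={a:-3; rest ⊤}  OUT={a:-3; rest ⊤}
  B7:  IN={a:-3; rest ⊤}  OUT={a:4; rest ⊤}
  B8:  IN={a:4; rest ⊤}  OUT={a:4; rest ⊤}

Merge at B5: IN[B5] = OUT[B3] ⊔ OUT[B4] = {a: 2, b: ⊤, c: ⊤, d: ⊤, e: ⊤, f: ⊤}
Applying B5's transfer function to that IN value gives OUT[B5] (row B5 above).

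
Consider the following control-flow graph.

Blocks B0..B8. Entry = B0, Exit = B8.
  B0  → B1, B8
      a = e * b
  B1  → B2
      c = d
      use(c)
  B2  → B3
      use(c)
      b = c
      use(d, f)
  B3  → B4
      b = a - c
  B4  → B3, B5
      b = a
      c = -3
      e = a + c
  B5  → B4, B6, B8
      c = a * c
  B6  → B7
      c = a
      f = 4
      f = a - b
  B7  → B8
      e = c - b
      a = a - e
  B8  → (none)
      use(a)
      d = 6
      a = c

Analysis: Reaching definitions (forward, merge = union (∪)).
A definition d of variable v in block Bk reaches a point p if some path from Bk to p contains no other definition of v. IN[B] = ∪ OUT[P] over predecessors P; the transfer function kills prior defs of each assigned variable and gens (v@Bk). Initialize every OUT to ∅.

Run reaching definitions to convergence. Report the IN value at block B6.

Answer: {a@B0, b@B4, c@B5, e@B4}

Derivation:
Converged values:
  B0:  IN={}  OUT={a@B0}
  B1:  IN={a@B0}  OUT={a@B0, c@B1}
  B2:  IN={a@B0, c@B1}  OUT={a@B0, b@B2, c@B1}
  B3:  IN={a@B0, b@B2, b@B4, c@B1, c@B4, e@B4}  OUT={a@B0, b@B3, c@B1, c@B4, e@B4}
  B4:  IN={a@B0, b@B3, b@B4, c@B1, c@B4, c@B5, e@B4}  OUT={a@B0, b@B4, c@B4, e@B4}
  B5:  IN={a@B0, b@B4, c@B4, e@B4}  OUT={a@B0, b@B4, c@B5, e@B4}
  B6:  IN={a@B0, b@B4, c@B5, e@B4}  OUT={a@B0, b@B4, c@B6, e@B4, f@B6}
  B7:  IN={a@B0, b@B4, c@B6, e@B4, f@B6}  OUT={a@B7, b@B4, c@B6, e@B7, f@B6}
  B8:  IN={a@B0, a@B7, b@B4, c@B5, c@B6, e@B4, e@B7, f@B6}  OUT={a@B8, b@B4, c@B5, c@B6, d@B8, e@B4, e@B7, f@B6}

Merge at B6: IN[B6] = OUT[B5] = {a@B0, b@B4, c@B5, e@B4}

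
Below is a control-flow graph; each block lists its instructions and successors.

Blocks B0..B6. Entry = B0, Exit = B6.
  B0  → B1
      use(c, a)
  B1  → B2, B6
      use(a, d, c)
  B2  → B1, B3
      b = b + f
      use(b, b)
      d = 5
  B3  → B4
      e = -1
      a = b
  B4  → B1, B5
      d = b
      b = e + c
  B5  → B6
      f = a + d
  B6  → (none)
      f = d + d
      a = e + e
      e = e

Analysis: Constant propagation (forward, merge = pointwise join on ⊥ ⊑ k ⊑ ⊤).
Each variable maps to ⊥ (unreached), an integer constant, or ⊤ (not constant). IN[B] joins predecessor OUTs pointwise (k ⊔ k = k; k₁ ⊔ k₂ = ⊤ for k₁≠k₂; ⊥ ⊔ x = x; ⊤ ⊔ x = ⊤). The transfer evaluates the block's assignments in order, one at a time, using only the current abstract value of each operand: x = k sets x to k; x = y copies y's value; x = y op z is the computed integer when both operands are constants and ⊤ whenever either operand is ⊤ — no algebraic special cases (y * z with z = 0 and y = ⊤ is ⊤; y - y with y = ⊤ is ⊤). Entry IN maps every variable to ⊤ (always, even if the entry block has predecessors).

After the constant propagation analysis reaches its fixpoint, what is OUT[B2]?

Answer: {a: ⊤, b: ⊤, c: ⊤, d: 5, e: ⊤, f: ⊤}

Derivation:
Converged values:
  B0:   IN=(all ⊤)   OUT=(all ⊤)
  B1:   IN=(all ⊤)   OUT=(all ⊤)
  B2:   IN=(all ⊤)   OUT={d:5; rest ⊤}
  B3:   IN={d:5; rest ⊤}   OUT={d:5, e:-1; rest ⊤}
  B4:   IN={d:5, e:-1; rest ⊤}   OUT={e:-1; rest ⊤}
  B5:   IN={e:-1; rest ⊤}   OUT={e:-1; rest ⊤}
  B6:   IN=(all ⊤)   OUT=(all ⊤)

Merge at B2: IN[B2] = OUT[B1] = {a: ⊤, b: ⊤, c: ⊤, d: ⊤, e: ⊤, f: ⊤}
Applying B2's transfer function to that IN value gives OUT[B2] (row B2 above).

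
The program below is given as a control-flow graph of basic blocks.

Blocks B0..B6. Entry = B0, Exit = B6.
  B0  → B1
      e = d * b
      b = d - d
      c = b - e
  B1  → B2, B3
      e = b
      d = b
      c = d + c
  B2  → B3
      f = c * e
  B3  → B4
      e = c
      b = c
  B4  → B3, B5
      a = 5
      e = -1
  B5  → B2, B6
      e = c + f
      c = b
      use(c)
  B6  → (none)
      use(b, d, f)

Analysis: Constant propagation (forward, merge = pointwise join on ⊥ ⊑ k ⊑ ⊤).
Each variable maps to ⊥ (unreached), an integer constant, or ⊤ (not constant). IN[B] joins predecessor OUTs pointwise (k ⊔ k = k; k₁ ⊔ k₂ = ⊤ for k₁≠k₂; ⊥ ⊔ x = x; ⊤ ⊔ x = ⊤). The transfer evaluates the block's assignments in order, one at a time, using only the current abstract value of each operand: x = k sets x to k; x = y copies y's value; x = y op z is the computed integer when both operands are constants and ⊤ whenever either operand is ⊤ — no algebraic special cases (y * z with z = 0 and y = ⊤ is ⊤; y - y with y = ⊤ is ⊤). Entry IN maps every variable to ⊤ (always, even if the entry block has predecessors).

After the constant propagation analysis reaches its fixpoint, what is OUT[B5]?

Answer: {a: 5, b: ⊤, c: ⊤, d: ⊤, e: ⊤, f: ⊤}

Trace:
Converged values:
  B0:  IN=(all ⊤)  OUT=(all ⊤)
  B1:  IN=(all ⊤)  OUT=(all ⊤)
  B2:  IN=(all ⊤)  OUT=(all ⊤)
  B3:  IN=(all ⊤)  OUT=(all ⊤)
  B4:  IN=(all ⊤)  OUT={a:5, e:-1; rest ⊤}
  B5:  IN={a:5, e:-1; rest ⊤}  OUT={a:5; rest ⊤}
  B6:  IN={a:5; rest ⊤}  OUT={a:5; rest ⊤}

Merge at B5: IN[B5] = OUT[B4] = {a: 5, b: ⊤, c: ⊤, d: ⊤, e: -1, f: ⊤}
Applying B5's transfer function to that IN value gives OUT[B5] (row B5 above).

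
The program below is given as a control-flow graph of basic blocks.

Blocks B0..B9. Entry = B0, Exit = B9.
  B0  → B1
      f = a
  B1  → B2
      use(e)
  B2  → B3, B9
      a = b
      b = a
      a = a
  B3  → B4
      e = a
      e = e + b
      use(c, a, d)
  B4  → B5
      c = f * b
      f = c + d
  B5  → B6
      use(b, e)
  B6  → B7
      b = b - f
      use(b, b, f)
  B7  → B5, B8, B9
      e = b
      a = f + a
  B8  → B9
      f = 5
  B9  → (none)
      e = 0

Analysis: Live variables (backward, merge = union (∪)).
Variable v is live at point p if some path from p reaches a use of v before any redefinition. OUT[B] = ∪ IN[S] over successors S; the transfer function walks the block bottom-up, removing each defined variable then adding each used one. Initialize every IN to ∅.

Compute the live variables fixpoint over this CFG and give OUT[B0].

Converged values:
  B0:   IN={a, b, c, d, e}   OUT={b, c, d, e, f}
  B1:   IN={b, c, d, e, f}   OUT={b, c, d, f}
  B2:   IN={b, c, d, f}   OUT={a, b, c, d, f}
  B3:   IN={a, b, c, d, f}   OUT={a, b, d, e, f}
  B4:   IN={a, b, d, e, f}   OUT={a, b, e, f}
  B5:   IN={a, b, e, f}   OUT={a, b, f}
  B6:   IN={a, b, f}   OUT={a, b, f}
  B7:   IN={a, b, f}   OUT={a, b, e, f}
  B8:   IN={}   OUT={}
  B9:   IN={}   OUT={}

Merge at B0: OUT[B0] = IN[B1] = {b, c, d, e, f}

Answer: {b, c, d, e, f}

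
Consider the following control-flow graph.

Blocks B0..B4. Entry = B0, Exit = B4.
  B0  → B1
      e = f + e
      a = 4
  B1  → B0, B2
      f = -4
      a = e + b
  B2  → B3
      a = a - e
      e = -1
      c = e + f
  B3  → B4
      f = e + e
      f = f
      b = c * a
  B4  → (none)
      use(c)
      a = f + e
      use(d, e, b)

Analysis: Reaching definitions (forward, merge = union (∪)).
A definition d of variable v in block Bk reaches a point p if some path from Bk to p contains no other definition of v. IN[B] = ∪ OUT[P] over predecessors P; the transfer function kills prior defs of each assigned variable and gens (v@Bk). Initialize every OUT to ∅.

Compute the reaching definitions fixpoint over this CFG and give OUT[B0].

Answer: {a@B0, e@B0, f@B1}

Derivation:
Fixpoint table:
  B0:   IN={a@B1, e@B0, f@B1}   OUT={a@B0, e@B0, f@B1}
  B1:   IN={a@B0, e@B0, f@B1}   OUT={a@B1, e@B0, f@B1}
  B2:   IN={a@B1, e@B0, f@B1}   OUT={a@B2, c@B2, e@B2, f@B1}
  B3:   IN={a@B2, c@B2, e@B2, f@B1}   OUT={a@B2, b@B3, c@B2, e@B2, f@B3}
  B4:   IN={a@B2, b@B3, c@B2, e@B2, f@B3}   OUT={a@B4, b@B3, c@B2, e@B2, f@B3}

Merge at B0 (entry node, so the boundary value {} is joined with the incoming edge(s)): IN[B0] = {} ⊔ OUT[B1] = {a@B1, e@B0, f@B1}
Applying B0's transfer function to that IN value gives OUT[B0] (row B0 above).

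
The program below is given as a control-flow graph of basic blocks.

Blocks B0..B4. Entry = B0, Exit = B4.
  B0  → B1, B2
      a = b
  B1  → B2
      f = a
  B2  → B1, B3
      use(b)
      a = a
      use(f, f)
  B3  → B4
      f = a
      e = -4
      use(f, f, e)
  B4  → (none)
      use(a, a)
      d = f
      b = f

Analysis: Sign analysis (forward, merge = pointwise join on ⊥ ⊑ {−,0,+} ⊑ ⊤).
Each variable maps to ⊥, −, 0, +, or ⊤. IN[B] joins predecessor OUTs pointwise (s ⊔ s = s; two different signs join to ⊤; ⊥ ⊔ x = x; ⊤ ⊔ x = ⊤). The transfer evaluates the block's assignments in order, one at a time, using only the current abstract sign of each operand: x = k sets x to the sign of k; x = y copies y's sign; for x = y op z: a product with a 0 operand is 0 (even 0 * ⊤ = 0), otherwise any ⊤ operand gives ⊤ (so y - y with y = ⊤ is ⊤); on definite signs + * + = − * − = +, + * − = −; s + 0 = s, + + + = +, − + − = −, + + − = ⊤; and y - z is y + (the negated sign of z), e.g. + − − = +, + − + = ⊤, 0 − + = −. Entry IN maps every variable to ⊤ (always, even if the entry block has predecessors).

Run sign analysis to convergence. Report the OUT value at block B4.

Answer: {a: ⊤, b: ⊤, c: ⊤, d: ⊤, e: -, f: ⊤}

Trace:
Per-block solution:
  B0: | IN=(all ⊤) | OUT=(all ⊤)
  B1: | IN=(all ⊤) | OUT=(all ⊤)
  B2: | IN=(all ⊤) | OUT=(all ⊤)
  B3: | IN=(all ⊤) | OUT={e:-; rest ⊤}
  B4: | IN={e:-; rest ⊤} | OUT={e:-; rest ⊤}

Merge at B4: IN[B4] = OUT[B3] = {a: ⊤, b: ⊤, c: ⊤, d: ⊤, e: -, f: ⊤}
Applying B4's transfer function to that IN value gives OUT[B4] (row B4 above).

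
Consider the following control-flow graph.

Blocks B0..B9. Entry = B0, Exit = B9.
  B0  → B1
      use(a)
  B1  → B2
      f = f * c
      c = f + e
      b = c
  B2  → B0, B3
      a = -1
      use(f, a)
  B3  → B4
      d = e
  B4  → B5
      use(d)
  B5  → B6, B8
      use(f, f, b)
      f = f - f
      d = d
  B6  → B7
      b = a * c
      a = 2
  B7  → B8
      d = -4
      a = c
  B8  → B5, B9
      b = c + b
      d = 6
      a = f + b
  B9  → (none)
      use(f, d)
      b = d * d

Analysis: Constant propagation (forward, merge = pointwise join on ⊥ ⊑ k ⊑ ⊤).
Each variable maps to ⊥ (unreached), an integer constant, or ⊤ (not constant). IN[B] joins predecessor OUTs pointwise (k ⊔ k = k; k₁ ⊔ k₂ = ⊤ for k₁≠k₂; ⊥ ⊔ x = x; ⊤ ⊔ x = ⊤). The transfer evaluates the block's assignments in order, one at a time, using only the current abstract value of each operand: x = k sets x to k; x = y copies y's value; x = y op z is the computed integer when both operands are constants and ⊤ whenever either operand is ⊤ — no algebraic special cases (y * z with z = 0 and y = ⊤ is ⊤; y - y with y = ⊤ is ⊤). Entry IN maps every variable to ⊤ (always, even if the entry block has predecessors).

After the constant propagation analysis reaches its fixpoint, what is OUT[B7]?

Answer: {a: ⊤, b: ⊤, c: ⊤, d: -4, e: ⊤, f: ⊤}

Trace:
Fixpoint table:
  B0:  IN=(all ⊤)  OUT=(all ⊤)
  B1:  IN=(all ⊤)  OUT=(all ⊤)
  B2:  IN=(all ⊤)  OUT={a:-1; rest ⊤}
  B3:  IN={a:-1; rest ⊤}  OUT={a:-1; rest ⊤}
  B4:  IN={a:-1; rest ⊤}  OUT={a:-1; rest ⊤}
  B5:  IN=(all ⊤)  OUT=(all ⊤)
  B6:  IN=(all ⊤)  OUT={a:2; rest ⊤}
  B7:  IN={a:2; rest ⊤}  OUT={d:-4; rest ⊤}
  B8:  IN=(all ⊤)  OUT={d:6; rest ⊤}
  B9:  IN={d:6; rest ⊤}  OUT={b:36, d:6; rest ⊤}

Merge at B7: IN[B7] = OUT[B6] = {a: 2, b: ⊤, c: ⊤, d: ⊤, e: ⊤, f: ⊤}
Applying B7's transfer function to that IN value gives OUT[B7] (row B7 above).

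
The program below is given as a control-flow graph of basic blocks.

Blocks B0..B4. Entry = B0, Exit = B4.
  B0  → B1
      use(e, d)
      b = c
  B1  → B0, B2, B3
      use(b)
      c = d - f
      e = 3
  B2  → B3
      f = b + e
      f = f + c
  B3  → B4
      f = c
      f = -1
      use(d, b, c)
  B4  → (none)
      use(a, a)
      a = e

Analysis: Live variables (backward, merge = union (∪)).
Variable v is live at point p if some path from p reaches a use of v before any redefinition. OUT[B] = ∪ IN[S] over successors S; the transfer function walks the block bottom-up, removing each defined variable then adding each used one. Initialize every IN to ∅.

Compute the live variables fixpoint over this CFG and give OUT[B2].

Converged values:
  B0:  IN={a, c, d, e, f}  OUT={a, b, d, f}
  B1:  IN={a, b, d, f}  OUT={a, b, c, d, e, f}
  B2:  IN={a, b, c, d, e}  OUT={a, b, c, d, e}
  B3:  IN={a, b, c, d, e}  OUT={a, e}
  B4:  IN={a, e}  OUT={}

Merge at B2: OUT[B2] = IN[B3] = {a, b, c, d, e}

Answer: {a, b, c, d, e}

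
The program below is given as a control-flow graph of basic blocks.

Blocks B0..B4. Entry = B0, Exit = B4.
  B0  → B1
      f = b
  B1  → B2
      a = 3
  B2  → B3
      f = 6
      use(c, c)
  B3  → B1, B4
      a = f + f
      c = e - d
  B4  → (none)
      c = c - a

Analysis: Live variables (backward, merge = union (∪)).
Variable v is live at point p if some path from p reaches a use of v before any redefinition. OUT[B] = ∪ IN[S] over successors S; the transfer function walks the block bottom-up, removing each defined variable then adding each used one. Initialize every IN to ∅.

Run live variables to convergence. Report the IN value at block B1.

Answer: {c, d, e}

Working:
Fixpoint table:
  B0: | IN={b, c, d, e} | OUT={c, d, e}
  B1: | IN={c, d, e} | OUT={c, d, e}
  B2: | IN={c, d, e} | OUT={d, e, f}
  B3: | IN={d, e, f} | OUT={a, c, d, e}
  B4: | IN={a, c} | OUT={}

Merge at B1: OUT[B1] = IN[B2] = {c, d, e}
Applying B1's transfer function to that OUT value gives IN[B1] (row B1 above).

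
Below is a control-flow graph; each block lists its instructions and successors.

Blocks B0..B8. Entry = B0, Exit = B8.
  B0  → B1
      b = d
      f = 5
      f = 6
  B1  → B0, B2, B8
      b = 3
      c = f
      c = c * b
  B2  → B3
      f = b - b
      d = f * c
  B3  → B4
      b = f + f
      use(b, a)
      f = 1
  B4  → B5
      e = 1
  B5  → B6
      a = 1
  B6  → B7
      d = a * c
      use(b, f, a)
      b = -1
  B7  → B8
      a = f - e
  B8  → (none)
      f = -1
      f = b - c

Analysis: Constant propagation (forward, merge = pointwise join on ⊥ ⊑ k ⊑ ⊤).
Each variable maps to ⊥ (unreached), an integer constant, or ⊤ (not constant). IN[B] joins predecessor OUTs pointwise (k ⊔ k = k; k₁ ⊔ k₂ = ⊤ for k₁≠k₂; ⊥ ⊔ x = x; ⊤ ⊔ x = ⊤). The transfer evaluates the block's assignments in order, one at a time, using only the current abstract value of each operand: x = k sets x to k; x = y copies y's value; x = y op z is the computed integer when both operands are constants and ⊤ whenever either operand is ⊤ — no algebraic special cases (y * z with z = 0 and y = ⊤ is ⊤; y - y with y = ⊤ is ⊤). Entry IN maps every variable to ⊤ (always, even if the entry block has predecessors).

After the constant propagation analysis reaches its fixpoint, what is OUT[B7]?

Per-block solution:
  B0:  IN=(all ⊤)  OUT={f:6; rest ⊤}
  B1:  IN={f:6; rest ⊤}  OUT={b:3, c:18, f:6; rest ⊤}
  B2:  IN={b:3, c:18, f:6; rest ⊤}  OUT={b:3, c:18, d:0, f:0; rest ⊤}
  B3:  IN={b:3, c:18, d:0, f:0; rest ⊤}  OUT={b:0, c:18, d:0, f:1; rest ⊤}
  B4:  IN={b:0, c:18, d:0, f:1; rest ⊤}  OUT={b:0, c:18, d:0, e:1, f:1; rest ⊤}
  B5:  IN={b:0, c:18, d:0, e:1, f:1; rest ⊤}  OUT={a:1, b:0, c:18, d:0, e:1, f:1; rest ⊤}
  B6:  IN={a:1, b:0, c:18, d:0, e:1, f:1; rest ⊤}  OUT={a:1, b:-1, c:18, d:18, e:1, f:1; rest ⊤}
  B7:  IN={a:1, b:-1, c:18, d:18, e:1, f:1; rest ⊤}  OUT={a:0, b:-1, c:18, d:18, e:1, f:1; rest ⊤}
  B8:  IN={c:18; rest ⊤}  OUT={c:18; rest ⊤}

Merge at B7: IN[B7] = OUT[B6] = {a: 1, b: -1, c: 18, d: 18, e: 1, f: 1}
Applying B7's transfer function to that IN value gives OUT[B7] (row B7 above).

Answer: {a: 0, b: -1, c: 18, d: 18, e: 1, f: 1}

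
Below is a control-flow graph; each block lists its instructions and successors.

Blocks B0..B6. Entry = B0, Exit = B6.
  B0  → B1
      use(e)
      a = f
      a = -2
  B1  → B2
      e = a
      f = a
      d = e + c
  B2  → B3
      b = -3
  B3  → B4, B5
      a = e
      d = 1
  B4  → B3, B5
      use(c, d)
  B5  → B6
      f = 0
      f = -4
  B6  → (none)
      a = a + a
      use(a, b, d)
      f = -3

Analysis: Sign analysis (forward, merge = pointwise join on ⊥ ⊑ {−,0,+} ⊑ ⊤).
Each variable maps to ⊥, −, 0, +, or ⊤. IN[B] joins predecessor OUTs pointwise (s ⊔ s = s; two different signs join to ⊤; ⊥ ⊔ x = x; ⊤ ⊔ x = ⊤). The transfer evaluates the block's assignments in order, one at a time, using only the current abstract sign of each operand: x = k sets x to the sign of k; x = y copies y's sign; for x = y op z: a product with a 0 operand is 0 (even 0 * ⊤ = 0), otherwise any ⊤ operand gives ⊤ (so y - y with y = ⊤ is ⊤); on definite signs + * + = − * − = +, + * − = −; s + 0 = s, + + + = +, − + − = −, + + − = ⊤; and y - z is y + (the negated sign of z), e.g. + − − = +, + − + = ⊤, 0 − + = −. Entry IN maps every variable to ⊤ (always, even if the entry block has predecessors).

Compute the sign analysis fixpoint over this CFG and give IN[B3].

Converged values:
  B0:   IN=(all ⊤)   OUT={a:-; rest ⊤}
  B1:   IN={a:-; rest ⊤}   OUT={a:-, e:-, f:-; rest ⊤}
  B2:   IN={a:-, e:-, f:-; rest ⊤}   OUT={a:-, b:-, e:-, f:-; rest ⊤}
  B3:   IN={a:-, b:-, e:-, f:-; rest ⊤}   OUT={a:-, b:-, d:+, e:-, f:-; rest ⊤}
  B4:   IN={a:-, b:-, d:+, e:-, f:-; rest ⊤}   OUT={a:-, b:-, d:+, e:-, f:-; rest ⊤}
  B5:   IN={a:-, b:-, d:+, e:-, f:-; rest ⊤}   OUT={a:-, b:-, d:+, e:-, f:-; rest ⊤}
  B6:   IN={a:-, b:-, d:+, e:-, f:-; rest ⊤}   OUT={a:-, b:-, d:+, e:-, f:-; rest ⊤}

Merge at B3: IN[B3] = OUT[B2] ⊔ OUT[B4] = {a: -, b: -, c: ⊤, d: ⊤, e: -, f: -}

Answer: {a: -, b: -, c: ⊤, d: ⊤, e: -, f: -}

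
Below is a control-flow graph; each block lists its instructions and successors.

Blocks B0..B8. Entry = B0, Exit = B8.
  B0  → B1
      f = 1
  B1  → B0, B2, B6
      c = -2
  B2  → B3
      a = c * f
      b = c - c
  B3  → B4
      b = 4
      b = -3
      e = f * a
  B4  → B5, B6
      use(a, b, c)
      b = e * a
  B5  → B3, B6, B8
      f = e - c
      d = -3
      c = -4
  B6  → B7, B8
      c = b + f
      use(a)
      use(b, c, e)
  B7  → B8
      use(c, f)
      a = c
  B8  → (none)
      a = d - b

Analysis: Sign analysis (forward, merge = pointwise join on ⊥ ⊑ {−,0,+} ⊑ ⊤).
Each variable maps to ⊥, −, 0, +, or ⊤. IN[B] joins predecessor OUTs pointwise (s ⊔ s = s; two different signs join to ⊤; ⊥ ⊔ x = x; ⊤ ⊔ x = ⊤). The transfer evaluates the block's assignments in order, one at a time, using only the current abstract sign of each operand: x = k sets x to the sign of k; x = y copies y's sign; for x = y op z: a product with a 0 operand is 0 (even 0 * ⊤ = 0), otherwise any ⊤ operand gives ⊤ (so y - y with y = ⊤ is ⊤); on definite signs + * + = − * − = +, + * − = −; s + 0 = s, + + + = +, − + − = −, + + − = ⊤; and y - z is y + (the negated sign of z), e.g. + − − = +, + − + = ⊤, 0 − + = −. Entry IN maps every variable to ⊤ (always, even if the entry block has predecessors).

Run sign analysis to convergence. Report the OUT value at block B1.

Per-block solution:
  B0:  IN=(all ⊤)  OUT={f:+; rest ⊤}
  B1:  IN={f:+; rest ⊤}  OUT={c:-, f:+; rest ⊤}
  B2:  IN={c:-, f:+; rest ⊤}  OUT={a:-, c:-, f:+; rest ⊤}
  B3:  IN={a:-, c:-; rest ⊤}  OUT={a:-, b:-, c:-; rest ⊤}
  B4:  IN={a:-, b:-, c:-; rest ⊤}  OUT={a:-, c:-; rest ⊤}
  B5:  IN={a:-, c:-; rest ⊤}  OUT={a:-, c:-, d:-; rest ⊤}
  B6:  IN={c:-; rest ⊤}  OUT=(all ⊤)
  B7:  IN=(all ⊤)  OUT=(all ⊤)
  B8:  IN=(all ⊤)  OUT=(all ⊤)

Merge at B1: IN[B1] = OUT[B0] = {a: ⊤, b: ⊤, c: ⊤, d: ⊤, e: ⊤, f: +}
Applying B1's transfer function to that IN value gives OUT[B1] (row B1 above).

Answer: {a: ⊤, b: ⊤, c: -, d: ⊤, e: ⊤, f: +}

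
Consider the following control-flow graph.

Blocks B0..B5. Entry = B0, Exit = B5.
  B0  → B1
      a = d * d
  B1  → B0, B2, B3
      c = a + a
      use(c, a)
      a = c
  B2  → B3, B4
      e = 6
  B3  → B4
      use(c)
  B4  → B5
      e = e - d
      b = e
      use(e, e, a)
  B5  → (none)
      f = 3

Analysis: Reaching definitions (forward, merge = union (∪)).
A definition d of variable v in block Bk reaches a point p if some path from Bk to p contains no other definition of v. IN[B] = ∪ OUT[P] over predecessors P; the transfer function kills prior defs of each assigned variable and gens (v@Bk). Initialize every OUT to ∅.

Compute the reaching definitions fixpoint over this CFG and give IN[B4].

Answer: {a@B1, c@B1, e@B2}

Trace:
Fixpoint table:
  B0: | IN={a@B1, c@B1} | OUT={a@B0, c@B1}
  B1: | IN={a@B0, c@B1} | OUT={a@B1, c@B1}
  B2: | IN={a@B1, c@B1} | OUT={a@B1, c@B1, e@B2}
  B3: | IN={a@B1, c@B1, e@B2} | OUT={a@B1, c@B1, e@B2}
  B4: | IN={a@B1, c@B1, e@B2} | OUT={a@B1, b@B4, c@B1, e@B4}
  B5: | IN={a@B1, b@B4, c@B1, e@B4} | OUT={a@B1, b@B4, c@B1, e@B4, f@B5}

Merge at B4: IN[B4] = OUT[B2] ⊔ OUT[B3] = {a@B1, c@B1, e@B2}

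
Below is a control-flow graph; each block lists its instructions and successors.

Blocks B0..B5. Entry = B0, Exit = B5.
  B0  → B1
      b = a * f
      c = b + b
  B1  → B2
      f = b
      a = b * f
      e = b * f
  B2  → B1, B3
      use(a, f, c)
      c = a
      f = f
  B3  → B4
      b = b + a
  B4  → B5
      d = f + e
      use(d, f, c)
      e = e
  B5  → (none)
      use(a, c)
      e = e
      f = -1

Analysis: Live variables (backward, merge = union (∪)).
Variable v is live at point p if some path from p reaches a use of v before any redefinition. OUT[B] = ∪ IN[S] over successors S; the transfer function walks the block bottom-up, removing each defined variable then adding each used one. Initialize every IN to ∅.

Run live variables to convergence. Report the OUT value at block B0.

Fixpoint table:
  B0:  IN={a, f}  OUT={b, c}
  B1:  IN={b, c}  OUT={a, b, c, e, f}
  B2:  IN={a, b, c, e, f}  OUT={a, b, c, e, f}
  B3:  IN={a, b, c, e, f}  OUT={a, c, e, f}
  B4:  IN={a, c, e, f}  OUT={a, c, e}
  B5:  IN={a, c, e}  OUT={}

Merge at B0: OUT[B0] = IN[B1] = {b, c}

Answer: {b, c}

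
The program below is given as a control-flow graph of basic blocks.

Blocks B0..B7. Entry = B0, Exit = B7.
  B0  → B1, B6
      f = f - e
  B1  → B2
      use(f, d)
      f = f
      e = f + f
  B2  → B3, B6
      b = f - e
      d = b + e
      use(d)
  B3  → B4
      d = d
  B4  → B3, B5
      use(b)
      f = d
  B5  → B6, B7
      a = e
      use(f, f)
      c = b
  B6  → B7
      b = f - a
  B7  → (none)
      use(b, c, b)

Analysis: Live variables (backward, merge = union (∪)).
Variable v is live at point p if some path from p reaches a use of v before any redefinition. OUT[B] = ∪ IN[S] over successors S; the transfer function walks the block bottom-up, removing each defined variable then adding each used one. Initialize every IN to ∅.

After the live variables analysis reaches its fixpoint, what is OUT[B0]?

Answer: {a, c, d, f}

Working:
Fixpoint table:
  B0:   IN={a, c, d, e, f}   OUT={a, c, d, f}
  B1:   IN={a, c, d, f}   OUT={a, c, e, f}
  B2:   IN={a, c, e, f}   OUT={a, b, c, d, e, f}
  B3:   IN={b, d, e}   OUT={b, d, e}
  B4:   IN={b, d, e}   OUT={b, d, e, f}
  B5:   IN={b, e, f}   OUT={a, b, c, f}
  B6:   IN={a, c, f}   OUT={b, c}
  B7:   IN={b, c}   OUT={}

Merge at B0: OUT[B0] = IN[B1] ⊔ IN[B6] = {a, c, d, f}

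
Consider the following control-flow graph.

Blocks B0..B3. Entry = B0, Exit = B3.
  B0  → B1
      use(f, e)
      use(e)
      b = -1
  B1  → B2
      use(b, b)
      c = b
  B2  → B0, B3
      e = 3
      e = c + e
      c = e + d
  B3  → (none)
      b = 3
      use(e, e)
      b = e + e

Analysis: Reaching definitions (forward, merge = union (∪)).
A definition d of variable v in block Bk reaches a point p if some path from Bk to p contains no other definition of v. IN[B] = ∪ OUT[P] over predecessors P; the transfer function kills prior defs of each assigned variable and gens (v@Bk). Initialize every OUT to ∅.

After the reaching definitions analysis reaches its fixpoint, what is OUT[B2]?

Converged values:
  B0:  IN={b@B0, c@B2, e@B2}  OUT={b@B0, c@B2, e@B2}
  B1:  IN={b@B0, c@B2, e@B2}  OUT={b@B0, c@B1, e@B2}
  B2:  IN={b@B0, c@B1, e@B2}  OUT={b@B0, c@B2, e@B2}
  B3:  IN={b@B0, c@B2, e@B2}  OUT={b@B3, c@B2, e@B2}

Merge at B2: IN[B2] = OUT[B1] = {b@B0, c@B1, e@B2}
Applying B2's transfer function to that IN value gives OUT[B2] (row B2 above).

Answer: {b@B0, c@B2, e@B2}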